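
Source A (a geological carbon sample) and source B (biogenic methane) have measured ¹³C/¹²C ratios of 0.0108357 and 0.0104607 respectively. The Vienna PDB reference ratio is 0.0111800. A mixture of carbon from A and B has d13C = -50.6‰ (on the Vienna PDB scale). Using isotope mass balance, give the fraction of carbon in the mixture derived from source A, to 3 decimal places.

0.410

δ_A = (0.0108357/0.0111800 − 1)×1000 = (0.969204 − 1)×1000 = -30.796‰
δ_B = (0.0104607/0.0111800 − 1)×1000 = (0.935662 − 1)×1000 = -64.338‰
f_A = (δ_mix − δ_B)/(δ_A − δ_B) = (-50.6 − (-64.338))/(-30.796 − (-64.338))
f_A = 13.738 / 33.542 = 0.4096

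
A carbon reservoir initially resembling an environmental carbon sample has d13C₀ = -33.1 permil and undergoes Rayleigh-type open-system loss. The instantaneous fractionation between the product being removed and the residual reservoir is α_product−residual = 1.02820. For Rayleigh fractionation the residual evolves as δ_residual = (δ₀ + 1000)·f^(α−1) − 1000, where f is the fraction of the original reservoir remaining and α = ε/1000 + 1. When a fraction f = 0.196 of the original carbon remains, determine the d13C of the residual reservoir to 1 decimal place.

Rayleigh residual: δ_res = (δ₀ + 1000)·f^(α−1) − 1000
α − 1 = 0.02820
f^(α−1) = 0.196^(0.02820) = 0.955084
δ_res = (-33.1 + 1000) × 0.955084 − 1000 = 923.471 − 1000 = -76.53 permil

-76.5 permil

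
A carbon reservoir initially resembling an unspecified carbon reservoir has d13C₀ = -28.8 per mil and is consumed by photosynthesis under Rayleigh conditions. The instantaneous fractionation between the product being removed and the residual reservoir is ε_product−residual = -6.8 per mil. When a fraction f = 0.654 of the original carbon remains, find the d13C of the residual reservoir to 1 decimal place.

-26.0 per mil

Rayleigh residual: δ_res = (δ₀ + 1000)·f^(α−1) − 1000
α = ε/1000 + 1 = 0.99320, so α − 1 = -0.00680
f^(α−1) = 0.654^(-0.00680) = 1.002892
δ_res = (-28.8 + 1000) × 1.002892 − 1000 = 974.008 − 1000 = -25.99 per mil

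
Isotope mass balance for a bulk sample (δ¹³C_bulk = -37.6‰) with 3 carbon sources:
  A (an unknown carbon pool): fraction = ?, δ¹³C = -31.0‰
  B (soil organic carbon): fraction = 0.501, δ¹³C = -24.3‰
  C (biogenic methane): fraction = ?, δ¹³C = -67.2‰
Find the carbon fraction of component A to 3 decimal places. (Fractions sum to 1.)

Let f_A and f_C be the unknown fractions; fractions sum to 1 so f_A + f_C = 0.499.
Mass balance: Σ fᵢ·δᵢ = δ_bulk ⇒ f_A·(-31.0) + f_C·(-67.2) = -37.6 − (-12.174) = -25.426
Substitute f_C = 0.499 − f_A:
f_A·(-31.0 − -67.2) = -25.426 − 0.499×(-67.2) = 8.107
f_A = 8.107 / 36.2 = 0.2240

0.224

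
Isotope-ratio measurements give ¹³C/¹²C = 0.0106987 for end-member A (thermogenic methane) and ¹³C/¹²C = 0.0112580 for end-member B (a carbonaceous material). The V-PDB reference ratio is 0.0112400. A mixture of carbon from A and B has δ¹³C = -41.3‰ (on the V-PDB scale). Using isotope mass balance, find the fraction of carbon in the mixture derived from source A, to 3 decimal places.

0.862

δ_A = (0.0106987/0.0112400 − 1)×1000 = (0.951842 − 1)×1000 = -48.158‰
δ_B = (0.0112580/0.0112400 − 1)×1000 = (1.001601 − 1)×1000 = 1.601‰
f_A = (δ_mix − δ_B)/(δ_A − δ_B) = (-41.3 − (1.601))/(-48.158 − (1.601))
f_A = -42.901 / -49.760 = 0.8622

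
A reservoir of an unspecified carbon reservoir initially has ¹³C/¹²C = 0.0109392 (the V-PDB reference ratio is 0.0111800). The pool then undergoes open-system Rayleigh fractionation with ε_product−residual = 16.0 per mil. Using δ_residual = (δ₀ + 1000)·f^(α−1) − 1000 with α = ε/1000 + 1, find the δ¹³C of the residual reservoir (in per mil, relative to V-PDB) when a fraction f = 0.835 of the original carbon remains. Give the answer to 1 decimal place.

δ₀ = (0.0109392/0.0111800 − 1)×1000 = (0.978462 − 1)×1000 = -21.538 per mil
α − 1 = ε/1000 = 0.0160
f^(α−1) = 0.835^(0.0160) = 0.997119
δ_res = (-21.538 + 1000) × 0.997119 − 1000 = 975.643 − 1000 = -24.36 per mil

-24.4 per mil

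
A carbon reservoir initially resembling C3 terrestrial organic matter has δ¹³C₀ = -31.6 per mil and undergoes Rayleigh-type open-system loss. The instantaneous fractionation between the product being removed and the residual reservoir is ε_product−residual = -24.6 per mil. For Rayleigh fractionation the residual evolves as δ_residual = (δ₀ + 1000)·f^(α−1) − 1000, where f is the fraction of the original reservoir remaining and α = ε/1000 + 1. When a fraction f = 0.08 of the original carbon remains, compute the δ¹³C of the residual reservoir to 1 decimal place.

30.5 per mil

Rayleigh residual: δ_res = (δ₀ + 1000)·f^(α−1) − 1000
α = ε/1000 + 1 = 0.97540, so α − 1 = -0.02460
f^(α−1) = 0.08^(-0.02460) = 1.064104
δ_res = (-31.6 + 1000) × 1.064104 − 1000 = 1030.478 − 1000 = 30.48 per mil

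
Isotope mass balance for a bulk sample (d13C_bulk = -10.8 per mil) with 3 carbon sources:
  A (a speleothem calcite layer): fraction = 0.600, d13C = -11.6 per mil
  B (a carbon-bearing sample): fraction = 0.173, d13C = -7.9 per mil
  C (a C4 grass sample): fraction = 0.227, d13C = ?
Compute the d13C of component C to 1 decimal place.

-10.9 per mil

Isotope mass balance: δ_bulk = Σ fᵢ·δᵢ.
-10.8 = 0.600×(-11.6) + 0.173×(-7.9) + 0.227×δ_C
0.227·δ_C = -10.8 − (-8.327) = -2.473
δ_C = -2.473 / 0.227 = -10.90 per mil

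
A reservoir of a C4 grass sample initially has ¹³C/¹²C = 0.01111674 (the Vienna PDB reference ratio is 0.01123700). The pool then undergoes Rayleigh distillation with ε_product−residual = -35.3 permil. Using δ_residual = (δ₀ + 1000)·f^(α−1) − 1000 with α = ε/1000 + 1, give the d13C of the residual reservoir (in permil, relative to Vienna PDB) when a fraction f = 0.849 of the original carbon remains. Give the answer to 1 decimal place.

-5.0 permil

δ₀ = (0.01111674/0.01123700 − 1)×1000 = (0.989298 − 1)×1000 = -10.702 permil
α − 1 = ε/1000 = -0.0353
f^(α−1) = 0.849^(-0.0353) = 1.005795
δ_res = (-10.702 + 1000) × 1.005795 − 1000 = 995.031 − 1000 = -4.97 permil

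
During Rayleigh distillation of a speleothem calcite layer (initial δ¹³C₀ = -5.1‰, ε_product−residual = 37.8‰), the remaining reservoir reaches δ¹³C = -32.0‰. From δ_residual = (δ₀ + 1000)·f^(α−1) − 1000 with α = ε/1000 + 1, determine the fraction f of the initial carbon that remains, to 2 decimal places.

0.48

α − 1 = ε/1000 = 0.0378
(δ_res + 1000)/(δ₀ + 1000) = (-32.0 + 1000)/(-5.1 + 1000) = 968.0/994.9 = 0.972962
f = 0.972962^(1/0.0378) = exp(ln(0.972962)/0.0378) = exp(-0.02741/0.0378)
f = exp(-0.7251) = 0.4843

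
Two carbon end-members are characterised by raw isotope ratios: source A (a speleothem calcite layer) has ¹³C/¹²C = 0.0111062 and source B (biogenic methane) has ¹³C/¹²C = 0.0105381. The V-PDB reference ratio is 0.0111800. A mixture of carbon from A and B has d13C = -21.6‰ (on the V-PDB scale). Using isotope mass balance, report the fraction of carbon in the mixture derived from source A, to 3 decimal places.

0.705

δ_A = (0.0111062/0.0111800 − 1)×1000 = (0.993399 − 1)×1000 = -6.601‰
δ_B = (0.0105381/0.0111800 − 1)×1000 = (0.942585 − 1)×1000 = -57.415‰
f_A = (δ_mix − δ_B)/(δ_A − δ_B) = (-21.6 − (-57.415))/(-6.601 − (-57.415))
f_A = 35.815 / 50.814 = 0.7048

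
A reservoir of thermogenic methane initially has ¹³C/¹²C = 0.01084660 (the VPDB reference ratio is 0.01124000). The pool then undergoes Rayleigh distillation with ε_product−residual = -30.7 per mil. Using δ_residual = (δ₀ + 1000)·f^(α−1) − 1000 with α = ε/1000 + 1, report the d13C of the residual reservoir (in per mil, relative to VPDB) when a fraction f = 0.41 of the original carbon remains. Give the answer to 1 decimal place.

-8.2 per mil

δ₀ = (0.01084660/0.01124000 − 1)×1000 = (0.965000 − 1)×1000 = -35.000 per mil
α − 1 = ε/1000 = -0.0307
f^(α−1) = 0.41^(-0.0307) = 1.027750
δ_res = (-35.000 + 1000) × 1.027750 − 1000 = 991.779 − 1000 = -8.22 per mil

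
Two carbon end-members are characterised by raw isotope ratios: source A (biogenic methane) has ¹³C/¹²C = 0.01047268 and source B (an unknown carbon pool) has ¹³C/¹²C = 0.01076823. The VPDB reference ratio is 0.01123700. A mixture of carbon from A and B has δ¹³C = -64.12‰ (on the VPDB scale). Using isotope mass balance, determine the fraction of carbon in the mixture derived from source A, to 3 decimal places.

0.852

δ_A = (0.01047268/0.01123700 − 1)×1000 = (0.931982 − 1)×1000 = -68.018‰
δ_B = (0.01076823/0.01123700 − 1)×1000 = (0.958283 − 1)×1000 = -41.717‰
f_A = (δ_mix − δ_B)/(δ_A − δ_B) = (-64.12 − (-41.717))/(-68.018 − (-41.717))
f_A = -22.403 / -26.302 = 0.8518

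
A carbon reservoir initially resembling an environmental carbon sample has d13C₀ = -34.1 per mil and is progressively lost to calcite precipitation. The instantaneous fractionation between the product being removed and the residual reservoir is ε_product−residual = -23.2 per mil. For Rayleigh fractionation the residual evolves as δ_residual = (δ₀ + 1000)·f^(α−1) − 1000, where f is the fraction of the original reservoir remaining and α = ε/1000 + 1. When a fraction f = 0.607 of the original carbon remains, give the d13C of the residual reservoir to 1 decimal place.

Rayleigh residual: δ_res = (δ₀ + 1000)·f^(α−1) − 1000
α = ε/1000 + 1 = 0.97680, so α − 1 = -0.02320
f^(α−1) = 0.607^(-0.02320) = 1.011649
δ_res = (-34.1 + 1000) × 1.011649 − 1000 = 977.152 − 1000 = -22.85 per mil

-22.8 per mil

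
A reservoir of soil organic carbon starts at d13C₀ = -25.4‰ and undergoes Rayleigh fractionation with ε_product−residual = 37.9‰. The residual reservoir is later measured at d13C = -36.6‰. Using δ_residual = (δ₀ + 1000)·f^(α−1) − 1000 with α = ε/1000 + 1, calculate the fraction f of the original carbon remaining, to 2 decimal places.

0.74

α − 1 = ε/1000 = 0.0379
(δ_res + 1000)/(δ₀ + 1000) = (-36.6 + 1000)/(-25.4 + 1000) = 963.4/974.6 = 0.988508
f = 0.988508^(1/0.0379) = exp(ln(0.988508)/0.0379) = exp(-0.01156/0.0379)
f = exp(-0.3050) = 0.7371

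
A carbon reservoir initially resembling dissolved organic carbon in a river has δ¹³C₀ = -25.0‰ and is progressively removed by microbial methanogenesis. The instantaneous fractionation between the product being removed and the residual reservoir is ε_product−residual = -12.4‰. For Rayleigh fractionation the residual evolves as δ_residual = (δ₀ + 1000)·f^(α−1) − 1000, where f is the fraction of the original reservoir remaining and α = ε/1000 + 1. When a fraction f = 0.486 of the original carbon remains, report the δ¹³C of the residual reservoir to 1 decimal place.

Rayleigh residual: δ_res = (δ₀ + 1000)·f^(α−1) − 1000
α = ε/1000 + 1 = 0.98760, so α − 1 = -0.01240
f^(α−1) = 0.486^(-0.01240) = 1.008987
δ_res = (-25.0 + 1000) × 1.008987 − 1000 = 983.763 − 1000 = -16.24‰

-16.2‰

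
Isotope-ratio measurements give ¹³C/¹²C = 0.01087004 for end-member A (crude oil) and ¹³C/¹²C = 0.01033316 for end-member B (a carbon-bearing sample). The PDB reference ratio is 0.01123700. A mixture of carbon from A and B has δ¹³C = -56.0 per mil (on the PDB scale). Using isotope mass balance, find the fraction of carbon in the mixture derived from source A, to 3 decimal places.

δ_A = (0.01087004/0.01123700 − 1)×1000 = (0.967344 − 1)×1000 = -32.656 per mil
δ_B = (0.01033316/0.01123700 − 1)×1000 = (0.919566 − 1)×1000 = -80.434 per mil
f_A = (δ_mix − δ_B)/(δ_A − δ_B) = (-56.0 − (-80.434))/(-32.656 − (-80.434))
f_A = 24.434 / 47.778 = 0.5114

0.511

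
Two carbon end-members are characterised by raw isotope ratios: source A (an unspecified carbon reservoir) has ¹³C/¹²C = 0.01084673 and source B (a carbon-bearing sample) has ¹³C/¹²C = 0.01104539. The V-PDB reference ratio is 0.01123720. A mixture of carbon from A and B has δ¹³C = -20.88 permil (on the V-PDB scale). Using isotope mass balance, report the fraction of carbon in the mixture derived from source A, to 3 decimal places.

0.216

δ_A = (0.01084673/0.01123720 − 1)×1000 = (0.965252 − 1)×1000 = -34.748 permil
δ_B = (0.01104539/0.01123720 − 1)×1000 = (0.982931 − 1)×1000 = -17.069 permil
f_A = (δ_mix − δ_B)/(δ_A − δ_B) = (-20.88 − (-17.069))/(-34.748 − (-17.069))
f_A = -3.811 / -17.679 = 0.2156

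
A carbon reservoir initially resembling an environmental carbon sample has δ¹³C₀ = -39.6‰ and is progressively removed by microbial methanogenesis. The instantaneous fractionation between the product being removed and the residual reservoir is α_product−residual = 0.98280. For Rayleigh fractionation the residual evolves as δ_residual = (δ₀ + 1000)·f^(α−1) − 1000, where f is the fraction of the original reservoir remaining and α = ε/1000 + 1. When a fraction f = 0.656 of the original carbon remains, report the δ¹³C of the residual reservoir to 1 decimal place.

Rayleigh residual: δ_res = (δ₀ + 1000)·f^(α−1) − 1000
α − 1 = -0.01720
f^(α−1) = 0.656^(-0.01720) = 1.007278
δ_res = (-39.6 + 1000) × 1.007278 − 1000 = 967.390 − 1000 = -32.61‰

-32.6‰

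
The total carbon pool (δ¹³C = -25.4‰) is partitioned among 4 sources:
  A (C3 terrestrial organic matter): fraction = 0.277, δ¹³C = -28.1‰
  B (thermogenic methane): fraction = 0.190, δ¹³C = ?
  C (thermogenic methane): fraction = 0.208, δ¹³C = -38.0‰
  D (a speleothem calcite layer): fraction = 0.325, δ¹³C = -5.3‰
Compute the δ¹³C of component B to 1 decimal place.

-42.1‰

Isotope mass balance: δ_bulk = Σ fᵢ·δᵢ.
-25.4 = 0.277×(-28.1) + 0.190×δ_B + 0.208×(-38.0) + 0.325×(-5.3)
0.190·δ_B = -25.4 − (-17.410) = -7.990
δ_B = -7.990 / 0.190 = -42.05‰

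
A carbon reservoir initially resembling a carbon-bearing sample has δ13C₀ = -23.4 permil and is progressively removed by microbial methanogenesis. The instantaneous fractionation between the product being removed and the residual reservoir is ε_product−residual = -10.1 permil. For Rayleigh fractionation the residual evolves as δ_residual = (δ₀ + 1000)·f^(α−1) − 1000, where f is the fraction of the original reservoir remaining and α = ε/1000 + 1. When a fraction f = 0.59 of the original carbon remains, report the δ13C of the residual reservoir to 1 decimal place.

Rayleigh residual: δ_res = (δ₀ + 1000)·f^(α−1) − 1000
α = ε/1000 + 1 = 0.98990, so α − 1 = -0.01010
f^(α−1) = 0.59^(-0.01010) = 1.005343
δ_res = (-23.4 + 1000) × 1.005343 − 1000 = 981.818 − 1000 = -18.18 permil

-18.2 permil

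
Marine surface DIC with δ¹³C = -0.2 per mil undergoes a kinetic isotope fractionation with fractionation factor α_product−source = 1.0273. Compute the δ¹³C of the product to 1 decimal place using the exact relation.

δ_product = (δ_source + 1000)·α − 1000
δ_product = (-0.2 + 1000) × 1.0273 − 1000
δ_product = 1027.095 − 1000 = 27.09 per mil

27.1 per mil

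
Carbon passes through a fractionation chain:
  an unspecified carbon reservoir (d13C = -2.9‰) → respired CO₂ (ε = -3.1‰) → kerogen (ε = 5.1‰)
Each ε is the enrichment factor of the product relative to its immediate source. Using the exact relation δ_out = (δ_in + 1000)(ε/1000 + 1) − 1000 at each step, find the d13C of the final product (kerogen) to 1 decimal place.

-0.9‰

step 1: δ = (-2.90 + 1000)·(-3.1/1000 + 1) − 1000 = -5.99‰
step 2: δ = (-5.99 + 1000)·(5.1/1000 + 1) − 1000 = -0.92‰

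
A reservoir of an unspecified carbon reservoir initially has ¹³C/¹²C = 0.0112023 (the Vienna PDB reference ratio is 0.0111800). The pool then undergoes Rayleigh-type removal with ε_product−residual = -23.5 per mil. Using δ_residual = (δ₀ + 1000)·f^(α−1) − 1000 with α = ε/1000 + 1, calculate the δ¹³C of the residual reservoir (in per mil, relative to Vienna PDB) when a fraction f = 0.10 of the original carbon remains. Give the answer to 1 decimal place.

57.7 per mil

δ₀ = (0.0112023/0.0111800 − 1)×1000 = (1.001995 − 1)×1000 = 1.995 per mil
α − 1 = ε/1000 = -0.0235
f^(α−1) = 0.10^(-0.0235) = 1.055602
δ_res = (1.995 + 1000) × 1.055602 − 1000 = 1057.707 − 1000 = 57.71 per mil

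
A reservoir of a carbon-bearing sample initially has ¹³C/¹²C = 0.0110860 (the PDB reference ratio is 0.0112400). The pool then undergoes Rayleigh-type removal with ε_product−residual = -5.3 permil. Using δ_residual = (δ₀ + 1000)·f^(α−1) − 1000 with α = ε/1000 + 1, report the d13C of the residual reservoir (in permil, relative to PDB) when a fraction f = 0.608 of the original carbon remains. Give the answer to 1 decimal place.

-11.1 permil

δ₀ = (0.0110860/0.0112400 − 1)×1000 = (0.986299 − 1)×1000 = -13.701 permil
α − 1 = ε/1000 = -0.0053
f^(α−1) = 0.608^(-0.0053) = 1.002641
δ_res = (-13.701 + 1000) × 1.002641 − 1000 = 988.903 − 1000 = -11.10 permil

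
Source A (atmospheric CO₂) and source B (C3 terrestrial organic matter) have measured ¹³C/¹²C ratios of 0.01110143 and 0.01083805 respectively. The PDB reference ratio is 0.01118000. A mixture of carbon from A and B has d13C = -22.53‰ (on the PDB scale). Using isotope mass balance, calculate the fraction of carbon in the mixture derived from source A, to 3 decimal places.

δ_A = (0.01110143/0.01118000 − 1)×1000 = (0.992972 − 1)×1000 = -7.028‰
δ_B = (0.01083805/0.01118000 − 1)×1000 = (0.969414 − 1)×1000 = -30.586‰
f_A = (δ_mix − δ_B)/(δ_A − δ_B) = (-22.53 − (-30.586))/(-7.028 − (-30.586))
f_A = 8.056 / 23.558 = 0.3420

0.342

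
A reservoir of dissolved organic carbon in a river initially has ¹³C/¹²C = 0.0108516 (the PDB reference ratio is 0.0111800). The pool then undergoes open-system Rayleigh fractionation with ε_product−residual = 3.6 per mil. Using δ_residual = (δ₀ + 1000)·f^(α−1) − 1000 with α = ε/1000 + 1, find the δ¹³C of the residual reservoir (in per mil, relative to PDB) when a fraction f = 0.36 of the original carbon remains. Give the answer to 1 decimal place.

-32.9 per mil

δ₀ = (0.0108516/0.0111800 − 1)×1000 = (0.970626 − 1)×1000 = -29.374 per mil
α − 1 = ε/1000 = 0.0036
f^(α−1) = 0.36^(0.0036) = 0.996329
δ_res = (-29.374 + 1000) × 0.996329 − 1000 = 967.063 − 1000 = -32.94 per mil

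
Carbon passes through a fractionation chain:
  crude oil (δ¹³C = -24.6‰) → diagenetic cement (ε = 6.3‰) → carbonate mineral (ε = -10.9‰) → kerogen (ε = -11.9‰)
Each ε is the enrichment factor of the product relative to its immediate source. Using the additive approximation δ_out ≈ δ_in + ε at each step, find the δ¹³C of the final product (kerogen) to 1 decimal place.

-41.1‰

step 1: δ ≈ -24.6 + (6.3) = -18.3‰
step 2: δ ≈ -18.3 + (-10.9) = -29.2‰
step 3: δ ≈ -29.2 + (-11.9) = -41.1‰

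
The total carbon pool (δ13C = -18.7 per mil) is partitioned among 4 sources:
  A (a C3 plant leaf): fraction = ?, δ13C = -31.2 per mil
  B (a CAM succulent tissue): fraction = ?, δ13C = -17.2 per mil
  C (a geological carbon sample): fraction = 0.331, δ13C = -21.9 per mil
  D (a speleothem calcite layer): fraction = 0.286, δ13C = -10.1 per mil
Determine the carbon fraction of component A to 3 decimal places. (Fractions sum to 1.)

0.141

Let f_A and f_B be the unknown fractions; fractions sum to 1 so f_A + f_B = 0.383.
Mass balance: Σ fᵢ·δᵢ = δ_bulk ⇒ f_A·(-31.2) + f_B·(-17.2) = -18.7 − (-10.137) = -8.562
Substitute f_B = 0.383 − f_A:
f_A·(-31.2 − -17.2) = -8.562 − 0.383×(-17.2) = -1.975
f_A = -1.975 / -14.0 = 0.1411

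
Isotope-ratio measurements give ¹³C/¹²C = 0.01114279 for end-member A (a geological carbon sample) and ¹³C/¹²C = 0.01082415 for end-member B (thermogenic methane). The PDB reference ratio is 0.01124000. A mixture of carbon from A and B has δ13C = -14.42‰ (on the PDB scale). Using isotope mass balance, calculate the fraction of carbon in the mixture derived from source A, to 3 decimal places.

δ_A = (0.01114279/0.01124000 − 1)×1000 = (0.991351 − 1)×1000 = -8.649‰
δ_B = (0.01082415/0.01124000 − 1)×1000 = (0.963003 − 1)×1000 = -36.997‰
f_A = (δ_mix − δ_B)/(δ_A − δ_B) = (-14.42 − (-36.997))/(-8.649 − (-36.997))
f_A = 22.577 / 28.349 = 0.7964

0.796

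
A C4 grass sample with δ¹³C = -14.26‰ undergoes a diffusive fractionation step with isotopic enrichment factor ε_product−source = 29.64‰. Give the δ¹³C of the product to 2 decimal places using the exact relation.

14.96‰

Exactly, δ_product = (δ_source + 1000)·(ε/1000 + 1) − 1000.
δ_product = (-14.26 + 1000) × (29.64/1000 + 1) − 1000
δ_product = 14.957‰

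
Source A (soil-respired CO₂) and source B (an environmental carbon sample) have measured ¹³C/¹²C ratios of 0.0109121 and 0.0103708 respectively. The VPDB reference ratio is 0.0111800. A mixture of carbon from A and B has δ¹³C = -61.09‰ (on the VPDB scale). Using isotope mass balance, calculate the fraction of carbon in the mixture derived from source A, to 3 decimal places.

0.233

δ_A = (0.0109121/0.0111800 − 1)×1000 = (0.976038 − 1)×1000 = -23.962‰
δ_B = (0.0103708/0.0111800 − 1)×1000 = (0.927621 − 1)×1000 = -72.379‰
f_A = (δ_mix − δ_B)/(δ_A − δ_B) = (-61.09 − (-72.379))/(-23.962 − (-72.379))
f_A = 11.289 / 48.417 = 0.2332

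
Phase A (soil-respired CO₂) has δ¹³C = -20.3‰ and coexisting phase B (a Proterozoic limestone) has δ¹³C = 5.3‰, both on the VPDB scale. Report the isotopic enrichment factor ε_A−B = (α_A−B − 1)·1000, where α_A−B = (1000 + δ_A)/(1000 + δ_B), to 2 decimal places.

α_A−B = (1000 + -20.3) / (1000 + 5.3) = 979.7 / 1005.3 = 0.974535
ε_A−B = (0.974535 − 1) × 1000 = -25.465‰
(The approximation ε ≈ δ_A − δ_B would give -25.6‰.)

-25.47‰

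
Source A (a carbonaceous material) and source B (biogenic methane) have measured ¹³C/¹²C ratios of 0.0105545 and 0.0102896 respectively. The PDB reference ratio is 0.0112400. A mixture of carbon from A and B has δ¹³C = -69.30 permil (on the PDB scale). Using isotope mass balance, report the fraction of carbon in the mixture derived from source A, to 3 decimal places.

δ_A = (0.0105545/0.0112400 − 1)×1000 = (0.939012 − 1)×1000 = -60.988 permil
δ_B = (0.0102896/0.0112400 − 1)×1000 = (0.915445 − 1)×1000 = -84.555 permil
f_A = (δ_mix − δ_B)/(δ_A − δ_B) = (-69.30 − (-84.555))/(-60.988 − (-84.555))
f_A = 15.255 / 23.568 = 0.6473

0.647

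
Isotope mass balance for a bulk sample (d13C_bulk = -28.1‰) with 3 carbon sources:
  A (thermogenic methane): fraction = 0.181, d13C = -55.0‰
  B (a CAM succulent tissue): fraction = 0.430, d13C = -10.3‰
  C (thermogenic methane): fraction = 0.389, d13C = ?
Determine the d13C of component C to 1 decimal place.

Isotope mass balance: δ_bulk = Σ fᵢ·δᵢ.
-28.1 = 0.181×(-55.0) + 0.430×(-10.3) + 0.389×δ_C
0.389·δ_C = -28.1 − (-14.384) = -13.716
δ_C = -13.716 / 0.389 = -35.26‰

-35.3‰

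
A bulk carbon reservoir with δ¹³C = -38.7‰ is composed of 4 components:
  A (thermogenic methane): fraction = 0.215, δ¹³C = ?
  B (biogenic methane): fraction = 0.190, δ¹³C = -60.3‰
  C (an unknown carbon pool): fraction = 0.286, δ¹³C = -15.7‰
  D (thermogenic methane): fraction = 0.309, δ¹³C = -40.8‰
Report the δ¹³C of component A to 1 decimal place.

-47.2‰

Isotope mass balance: δ_bulk = Σ fᵢ·δᵢ.
-38.7 = 0.215×δ_A + 0.190×(-60.3) + 0.286×(-15.7) + 0.309×(-40.8)
0.215·δ_A = -38.7 − (-28.554) = -10.146
δ_A = -10.146 / 0.215 = -47.19‰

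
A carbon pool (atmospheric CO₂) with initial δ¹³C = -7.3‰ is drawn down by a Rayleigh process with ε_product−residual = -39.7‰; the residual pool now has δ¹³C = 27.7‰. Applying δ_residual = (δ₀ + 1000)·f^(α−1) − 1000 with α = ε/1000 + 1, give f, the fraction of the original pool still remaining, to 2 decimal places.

0.42

α − 1 = ε/1000 = -0.0397
(δ_res + 1000)/(δ₀ + 1000) = (27.7 + 1000)/(-7.3 + 1000) = 1027.7/992.7 = 1.035257
f = 1.035257^(1/-0.0397) = exp(ln(1.035257)/-0.0397) = exp(0.03465/-0.0397)
f = exp(-0.8728) = 0.4178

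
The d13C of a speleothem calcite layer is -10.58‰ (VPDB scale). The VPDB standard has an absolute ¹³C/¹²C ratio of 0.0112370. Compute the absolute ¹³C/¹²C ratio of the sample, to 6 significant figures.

R_sample = R_standard × (d13C/1000 + 1)
R_sample = 0.0112370 × (-10.58/1000 + 1) = 0.0112370 × 0.989420
R_sample = 0.0111181

0.0111181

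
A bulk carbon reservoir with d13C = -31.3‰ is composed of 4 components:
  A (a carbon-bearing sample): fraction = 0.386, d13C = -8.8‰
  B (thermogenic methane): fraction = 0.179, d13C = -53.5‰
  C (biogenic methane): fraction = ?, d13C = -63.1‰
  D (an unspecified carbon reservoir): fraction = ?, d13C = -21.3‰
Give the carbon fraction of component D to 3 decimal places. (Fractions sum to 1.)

Let f_D and f_C be the unknown fractions; fractions sum to 1 so f_D + f_C = 0.435.
Mass balance: Σ fᵢ·δᵢ = δ_bulk ⇒ f_D·(-21.3) + f_C·(-63.1) = -31.3 − (-12.973) = -18.327
Substitute f_C = 0.435 − f_D:
f_D·(-21.3 − -63.1) = -18.327 − 0.435×(-63.1) = 9.122
f_D = 9.122 / 41.8 = 0.2182

0.218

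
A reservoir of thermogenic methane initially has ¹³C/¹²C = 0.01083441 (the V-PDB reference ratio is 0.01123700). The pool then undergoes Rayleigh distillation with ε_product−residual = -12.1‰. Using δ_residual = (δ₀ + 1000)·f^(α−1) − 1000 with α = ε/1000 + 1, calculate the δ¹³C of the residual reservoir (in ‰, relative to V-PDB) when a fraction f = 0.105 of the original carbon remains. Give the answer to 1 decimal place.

δ₀ = (0.01083441/0.01123700 − 1)×1000 = (0.964173 − 1)×1000 = -35.827‰
α − 1 = ε/1000 = -0.0121
f^(α−1) = 0.105^(-0.0121) = 1.027646
δ_res = (-35.827 + 1000) × 1.027646 − 1000 = 990.829 − 1000 = -9.17‰

-9.2‰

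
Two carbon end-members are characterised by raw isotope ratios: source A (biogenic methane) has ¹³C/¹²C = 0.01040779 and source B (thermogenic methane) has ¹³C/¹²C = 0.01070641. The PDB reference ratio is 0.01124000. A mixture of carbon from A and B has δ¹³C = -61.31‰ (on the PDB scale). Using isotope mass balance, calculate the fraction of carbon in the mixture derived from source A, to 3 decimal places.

δ_A = (0.01040779/0.01124000 − 1)×1000 = (0.925960 − 1)×1000 = -74.040‰
δ_B = (0.01070641/0.01124000 − 1)×1000 = (0.952528 − 1)×1000 = -47.472‰
f_A = (δ_mix − δ_B)/(δ_A − δ_B) = (-61.31 − (-47.472))/(-74.040 − (-47.472))
f_A = -13.838 / -26.568 = 0.5208

0.521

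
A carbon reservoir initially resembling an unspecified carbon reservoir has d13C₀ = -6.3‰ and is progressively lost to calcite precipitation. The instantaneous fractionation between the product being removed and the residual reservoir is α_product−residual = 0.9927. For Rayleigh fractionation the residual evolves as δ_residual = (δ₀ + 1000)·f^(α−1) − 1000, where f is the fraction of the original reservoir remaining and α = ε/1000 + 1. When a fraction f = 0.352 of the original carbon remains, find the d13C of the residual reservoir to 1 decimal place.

Rayleigh residual: δ_res = (δ₀ + 1000)·f^(α−1) − 1000
α − 1 = -0.00730
f^(α−1) = 0.352^(-0.00730) = 1.007651
δ_res = (-6.3 + 1000) × 1.007651 − 1000 = 1001.303 − 1000 = 1.30‰

1.3‰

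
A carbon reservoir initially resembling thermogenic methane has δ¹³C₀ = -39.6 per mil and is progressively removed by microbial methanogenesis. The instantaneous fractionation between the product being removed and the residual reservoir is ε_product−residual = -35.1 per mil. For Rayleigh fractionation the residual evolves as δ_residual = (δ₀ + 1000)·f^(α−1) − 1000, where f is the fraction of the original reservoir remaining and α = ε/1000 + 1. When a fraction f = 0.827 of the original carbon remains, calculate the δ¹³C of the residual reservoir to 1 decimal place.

-33.2 per mil

Rayleigh residual: δ_res = (δ₀ + 1000)·f^(α−1) − 1000
α = ε/1000 + 1 = 0.96490, so α − 1 = -0.03510
f^(α−1) = 0.827^(-0.03510) = 1.006690
δ_res = (-39.6 + 1000) × 1.006690 − 1000 = 966.825 − 1000 = -33.18 per mil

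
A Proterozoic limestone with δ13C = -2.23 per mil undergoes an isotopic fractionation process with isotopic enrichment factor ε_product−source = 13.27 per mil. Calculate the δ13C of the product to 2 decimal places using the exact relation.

11.01 per mil

To first order, δ_product ≈ δ_source + ε = 11.04 per mil.
Exactly, δ_product = (δ_source + 1000)·(ε/1000 + 1) − 1000.
δ_product = (-2.23 + 1000) × (13.27/1000 + 1) − 1000
δ_product = 11.010 per mil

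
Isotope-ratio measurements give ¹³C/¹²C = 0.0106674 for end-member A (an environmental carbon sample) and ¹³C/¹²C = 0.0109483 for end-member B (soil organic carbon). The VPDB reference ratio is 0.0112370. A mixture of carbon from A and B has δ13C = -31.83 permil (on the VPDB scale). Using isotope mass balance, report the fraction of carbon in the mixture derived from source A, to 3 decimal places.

δ_A = (0.0106674/0.0112370 − 1)×1000 = (0.949310 − 1)×1000 = -50.690 permil
δ_B = (0.0109483/0.0112370 − 1)×1000 = (0.974308 − 1)×1000 = -25.692 permil
f_A = (δ_mix − δ_B)/(δ_A − δ_B) = (-31.83 − (-25.692))/(-50.690 − (-25.692))
f_A = -6.138 / -24.998 = 0.2455

0.246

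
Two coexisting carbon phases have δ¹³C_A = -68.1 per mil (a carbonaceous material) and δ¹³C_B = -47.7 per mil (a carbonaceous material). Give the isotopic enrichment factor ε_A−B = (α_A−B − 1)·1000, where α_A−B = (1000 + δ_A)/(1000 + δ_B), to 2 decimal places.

α_A−B = (1000 + -68.1) / (1000 + -47.7) = 931.9 / 952.3 = 0.978578
ε_A−B = (0.978578 − 1) × 1000 = -21.422 per mil
(The approximation ε ≈ δ_A − δ_B would give -20.4 per mil.)

-21.42 per mil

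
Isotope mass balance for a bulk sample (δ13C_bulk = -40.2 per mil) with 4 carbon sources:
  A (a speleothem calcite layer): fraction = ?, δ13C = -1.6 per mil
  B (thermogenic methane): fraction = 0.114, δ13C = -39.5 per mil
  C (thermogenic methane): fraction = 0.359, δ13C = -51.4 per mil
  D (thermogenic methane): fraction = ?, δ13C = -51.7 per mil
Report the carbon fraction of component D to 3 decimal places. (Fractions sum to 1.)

Let f_D and f_A be the unknown fractions; fractions sum to 1 so f_D + f_A = 0.527.
Mass balance: Σ fᵢ·δᵢ = δ_bulk ⇒ f_D·(-51.7) + f_A·(-1.6) = -40.2 − (-22.956) = -17.244
Substitute f_A = 0.527 − f_D:
f_D·(-51.7 − -1.6) = -17.244 − 0.527×(-1.6) = -16.401
f_D = -16.401 / -50.1 = 0.3274

0.327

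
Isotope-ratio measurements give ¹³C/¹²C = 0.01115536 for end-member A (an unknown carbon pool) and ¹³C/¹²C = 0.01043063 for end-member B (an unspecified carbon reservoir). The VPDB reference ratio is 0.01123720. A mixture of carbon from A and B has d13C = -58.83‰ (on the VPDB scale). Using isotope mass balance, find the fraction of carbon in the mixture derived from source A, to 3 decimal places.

0.201

δ_A = (0.01115536/0.01123720 − 1)×1000 = (0.992717 − 1)×1000 = -7.283‰
δ_B = (0.01043063/0.01123720 − 1)×1000 = (0.928223 − 1)×1000 = -71.777‰
f_A = (δ_mix − δ_B)/(δ_A − δ_B) = (-58.83 − (-71.777))/(-7.283 − (-71.777))
f_A = 12.947 / 64.494 = 0.2007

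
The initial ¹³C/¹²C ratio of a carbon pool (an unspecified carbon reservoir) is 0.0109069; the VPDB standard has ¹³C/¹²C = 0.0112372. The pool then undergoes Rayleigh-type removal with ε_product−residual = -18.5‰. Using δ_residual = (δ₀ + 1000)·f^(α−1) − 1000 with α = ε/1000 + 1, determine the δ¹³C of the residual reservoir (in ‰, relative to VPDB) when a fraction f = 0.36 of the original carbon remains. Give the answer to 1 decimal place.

-10.9‰

δ₀ = (0.0109069/0.0112372 − 1)×1000 = (0.970607 − 1)×1000 = -29.393‰
α − 1 = ε/1000 = -0.0185
f^(α−1) = 0.36^(-0.0185) = 1.019080
δ_res = (-29.393 + 1000) × 1.019080 − 1000 = 989.126 − 1000 = -10.87‰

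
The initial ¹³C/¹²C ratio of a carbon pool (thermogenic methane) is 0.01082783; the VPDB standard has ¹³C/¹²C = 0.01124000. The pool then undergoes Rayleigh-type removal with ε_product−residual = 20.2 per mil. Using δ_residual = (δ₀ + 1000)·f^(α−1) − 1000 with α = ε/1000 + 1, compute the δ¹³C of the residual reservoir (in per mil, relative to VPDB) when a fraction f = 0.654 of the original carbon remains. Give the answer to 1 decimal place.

δ₀ = (0.01082783/0.01124000 − 1)×1000 = (0.963330 − 1)×1000 = -36.670 per mil
α − 1 = ε/1000 = 0.0202
f^(α−1) = 0.654^(0.0202) = 0.991459
δ_res = (-36.670 + 1000) × 0.991459 − 1000 = 955.102 − 1000 = -44.90 per mil

-44.9 per mil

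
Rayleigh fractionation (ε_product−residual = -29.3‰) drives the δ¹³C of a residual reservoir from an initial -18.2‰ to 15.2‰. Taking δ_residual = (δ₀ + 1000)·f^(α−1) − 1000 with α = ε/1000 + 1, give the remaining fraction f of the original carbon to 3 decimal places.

0.319

α − 1 = ε/1000 = -0.0293
(δ_res + 1000)/(δ₀ + 1000) = (15.2 + 1000)/(-18.2 + 1000) = 1015.2/981.8 = 1.034019
f = 1.034019^(1/-0.0293) = exp(ln(1.034019)/-0.0293) = exp(0.03345/-0.0293)
f = exp(-1.1418) = 0.3193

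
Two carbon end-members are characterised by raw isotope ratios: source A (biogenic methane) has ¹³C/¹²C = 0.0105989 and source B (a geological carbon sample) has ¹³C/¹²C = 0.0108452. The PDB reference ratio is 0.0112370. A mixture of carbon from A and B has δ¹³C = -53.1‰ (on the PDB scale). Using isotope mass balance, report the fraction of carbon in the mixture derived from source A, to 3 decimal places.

0.832

δ_A = (0.0105989/0.0112370 − 1)×1000 = (0.943214 − 1)×1000 = -56.786‰
δ_B = (0.0108452/0.0112370 − 1)×1000 = (0.965133 − 1)×1000 = -34.867‰
f_A = (δ_mix − δ_B)/(δ_A − δ_B) = (-53.1 − (-34.867))/(-56.786 − (-34.867))
f_A = -18.233 / -21.919 = 0.8319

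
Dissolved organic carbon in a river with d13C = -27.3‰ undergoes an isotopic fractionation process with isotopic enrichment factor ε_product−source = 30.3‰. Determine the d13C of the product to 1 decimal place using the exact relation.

Exactly, δ_product = (δ_source + 1000)·(ε/1000 + 1) − 1000.
δ_product = (-27.3 + 1000) × (30.3/1000 + 1) − 1000
δ_product = 2.17‰

2.2‰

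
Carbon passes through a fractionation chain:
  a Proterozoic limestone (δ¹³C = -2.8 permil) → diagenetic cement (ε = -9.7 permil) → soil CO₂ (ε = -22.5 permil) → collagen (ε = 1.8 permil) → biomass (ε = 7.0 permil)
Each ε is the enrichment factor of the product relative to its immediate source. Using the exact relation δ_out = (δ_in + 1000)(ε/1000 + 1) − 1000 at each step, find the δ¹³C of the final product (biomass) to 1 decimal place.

-26.2 permil

step 1: δ = (-2.80 + 1000)·(-9.7/1000 + 1) − 1000 = -12.47 permil
step 2: δ = (-12.47 + 1000)·(-22.5/1000 + 1) − 1000 = -34.69 permil
step 3: δ = (-34.69 + 1000)·(1.8/1000 + 1) − 1000 = -32.95 permil
step 4: δ = (-32.95 + 1000)·(7.0/1000 + 1) − 1000 = -26.19 permil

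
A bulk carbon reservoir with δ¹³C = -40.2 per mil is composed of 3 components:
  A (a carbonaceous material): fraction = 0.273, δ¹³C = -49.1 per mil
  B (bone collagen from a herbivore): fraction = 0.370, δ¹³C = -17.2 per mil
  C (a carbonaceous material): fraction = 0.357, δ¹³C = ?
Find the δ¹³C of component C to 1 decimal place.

Isotope mass balance: δ_bulk = Σ fᵢ·δᵢ.
-40.2 = 0.273×(-49.1) + 0.370×(-17.2) + 0.357×δ_C
0.357·δ_C = -40.2 − (-19.768) = -20.432
δ_C = -20.432 / 0.357 = -57.23 per mil

-57.2 per mil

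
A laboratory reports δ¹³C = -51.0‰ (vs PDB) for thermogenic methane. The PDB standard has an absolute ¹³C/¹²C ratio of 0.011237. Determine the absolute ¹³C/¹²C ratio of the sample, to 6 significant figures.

R_sample = R_standard × (δ¹³C/1000 + 1)
R_sample = 0.011237 × (-51.0/1000 + 1) = 0.011237 × 0.949000
R_sample = 0.0106639

0.0106639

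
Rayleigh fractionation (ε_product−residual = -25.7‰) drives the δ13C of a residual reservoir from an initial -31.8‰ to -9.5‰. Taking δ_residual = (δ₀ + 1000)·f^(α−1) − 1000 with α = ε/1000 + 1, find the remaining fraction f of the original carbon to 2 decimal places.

0.41

α − 1 = ε/1000 = -0.0257
(δ_res + 1000)/(δ₀ + 1000) = (-9.5 + 1000)/(-31.8 + 1000) = 990.5/968.2 = 1.023032
f = 1.023032^(1/-0.0257) = exp(ln(1.023032)/-0.0257) = exp(0.02277/-0.0257)
f = exp(-0.8860) = 0.4123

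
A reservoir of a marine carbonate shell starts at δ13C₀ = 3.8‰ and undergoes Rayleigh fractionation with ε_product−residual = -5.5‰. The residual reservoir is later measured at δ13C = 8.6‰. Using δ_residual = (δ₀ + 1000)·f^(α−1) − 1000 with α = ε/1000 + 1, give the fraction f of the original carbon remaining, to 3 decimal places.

0.420

α − 1 = ε/1000 = -0.0055
(δ_res + 1000)/(δ₀ + 1000) = (8.6 + 1000)/(3.8 + 1000) = 1008.6/1003.8 = 1.004782
f = 1.004782^(1/-0.0055) = exp(ln(1.004782)/-0.0055) = exp(0.00477/-0.0055)
f = exp(-0.8674) = 0.4201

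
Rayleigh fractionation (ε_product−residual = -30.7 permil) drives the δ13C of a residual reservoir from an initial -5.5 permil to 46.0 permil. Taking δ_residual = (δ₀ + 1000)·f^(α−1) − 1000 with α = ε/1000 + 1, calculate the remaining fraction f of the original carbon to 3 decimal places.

0.193

α − 1 = ε/1000 = -0.0307
(δ_res + 1000)/(δ₀ + 1000) = (46.0 + 1000)/(-5.5 + 1000) = 1046.0/994.5 = 1.051785
f = 1.051785^(1/-0.0307) = exp(ln(1.051785)/-0.0307) = exp(0.05049/-0.0307)
f = exp(-1.6446) = 0.1931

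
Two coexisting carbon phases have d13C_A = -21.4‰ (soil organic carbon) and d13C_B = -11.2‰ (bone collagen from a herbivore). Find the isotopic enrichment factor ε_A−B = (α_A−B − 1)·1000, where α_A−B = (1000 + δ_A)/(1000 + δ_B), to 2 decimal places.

α_A−B = (1000 + -21.4) / (1000 + -11.2) = 978.6 / 988.8 = 0.989684
ε_A−B = (0.989684 − 1) × 1000 = -10.316‰
(The approximation ε ≈ δ_A − δ_B would give -10.2‰.)

-10.32‰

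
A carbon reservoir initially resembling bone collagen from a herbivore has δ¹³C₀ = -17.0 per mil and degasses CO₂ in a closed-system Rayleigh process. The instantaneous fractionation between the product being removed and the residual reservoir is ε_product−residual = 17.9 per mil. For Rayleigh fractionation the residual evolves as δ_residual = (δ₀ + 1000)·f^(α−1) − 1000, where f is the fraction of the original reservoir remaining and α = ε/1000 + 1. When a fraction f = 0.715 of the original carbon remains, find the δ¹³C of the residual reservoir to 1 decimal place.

-22.9 per mil

Rayleigh residual: δ_res = (δ₀ + 1000)·f^(α−1) − 1000
α = ε/1000 + 1 = 1.01790, so α − 1 = 0.01790
f^(α−1) = 0.715^(0.01790) = 0.994013
δ_res = (-17.0 + 1000) × 0.994013 − 1000 = 977.115 − 1000 = -22.89 per mil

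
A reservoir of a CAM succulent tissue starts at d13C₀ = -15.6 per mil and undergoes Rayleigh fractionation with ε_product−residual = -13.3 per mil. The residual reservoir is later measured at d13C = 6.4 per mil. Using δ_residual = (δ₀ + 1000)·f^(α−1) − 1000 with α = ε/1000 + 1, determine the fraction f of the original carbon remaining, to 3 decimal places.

α − 1 = ε/1000 = -0.0133
(δ_res + 1000)/(δ₀ + 1000) = (6.4 + 1000)/(-15.6 + 1000) = 1006.4/984.4 = 1.022349
f = 1.022349^(1/-0.0133) = exp(ln(1.022349)/-0.0133) = exp(0.02210/-0.0133)
f = exp(-1.6618) = 0.1898

0.190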